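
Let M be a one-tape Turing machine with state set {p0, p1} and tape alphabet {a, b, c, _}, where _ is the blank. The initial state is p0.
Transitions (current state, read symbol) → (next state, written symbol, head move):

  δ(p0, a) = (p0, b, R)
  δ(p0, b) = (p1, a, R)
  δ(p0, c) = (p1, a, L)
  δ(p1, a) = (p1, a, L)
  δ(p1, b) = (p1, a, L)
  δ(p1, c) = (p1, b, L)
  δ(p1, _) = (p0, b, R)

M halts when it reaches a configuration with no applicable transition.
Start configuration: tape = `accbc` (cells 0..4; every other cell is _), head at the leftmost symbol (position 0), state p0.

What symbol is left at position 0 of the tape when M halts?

b

p0 | ___[a]ccbc__   read a → write b, move R, go to p0
p0 | ___b[c]cbc__   read c → write a, move L, go to p1
p1 | ___[b]acbc__   read b → write a, move L, go to p1
p1 | __[_]aacbc__   read _ → write b, move R, go to p0
p0 | __b[a]acbc__   read a → write b, move R, go to p0
p0 | __bb[a]cbc__   read a → write b, move R, go to p0
p0 | __bbb[c]bc__   read c → write a, move L, go to p1
p1 | __bb[b]abc__   read b → write a, move L, go to p1
p1 | __b[b]aabc__   read b → write a, move L, go to p1
p1 | __[b]aaabc__   read b → write a, move L, go to p1
p1 | _[_]aaaabc__   read _ → write b, move R, go to p0
p0 | _b[a]aaabc__   read a → write b, move R, go to p0
p0 | _bb[a]aabc__   read a → write b, move R, go to p0
p0 | _bbb[a]abc__   read a → write b, move R, go to p0
p0 | _bbbb[a]bc__   read a → write b, move R, go to p0
p0 | _bbbbb[b]c__   read b → write a, move R, go to p1
p1 | _bbbbba[c]__   read c → write b, move L, go to p1
p1 | _bbbbb[a]b__   read a → write a, move L, go to p1
p1 | _bbbb[b]ab__   read b → write a, move L, go to p1
p1 | _bbb[b]aab__   read b → write a, move L, go to p1
p1 | _bb[b]aaab__   read b → write a, move L, go to p1
p1 | _b[b]aaaab__   read b → write a, move L, go to p1
p1 | _[b]aaaaab__   read b → write a, move L, go to p1
p1 | [_]aaaaaab__   read _ → write b, move R, go to p0
p0 | b[a]aaaaab__   read a → write b, move R, go to p0
p0 | bb[a]aaaab__   read a → write b, move R, go to p0
p0 | bbb[a]aaab__   read a → write b, move R, go to p0
p0 | bbbb[a]aab__   read a → write b, move R, go to p0
p0 | bbbbb[a]ab__   read a → write b, move R, go to p0
p0 | bbbbbb[a]b__   read a → write b, move R, go to p0
p0 | bbbbbbb[b]__   read b → write a, move R, go to p1
p1 | bbbbbbba[_]_   read _ → write b, move R, go to p0
p0 | bbbbbbbab[_]
Cell 0 holds b when M halts.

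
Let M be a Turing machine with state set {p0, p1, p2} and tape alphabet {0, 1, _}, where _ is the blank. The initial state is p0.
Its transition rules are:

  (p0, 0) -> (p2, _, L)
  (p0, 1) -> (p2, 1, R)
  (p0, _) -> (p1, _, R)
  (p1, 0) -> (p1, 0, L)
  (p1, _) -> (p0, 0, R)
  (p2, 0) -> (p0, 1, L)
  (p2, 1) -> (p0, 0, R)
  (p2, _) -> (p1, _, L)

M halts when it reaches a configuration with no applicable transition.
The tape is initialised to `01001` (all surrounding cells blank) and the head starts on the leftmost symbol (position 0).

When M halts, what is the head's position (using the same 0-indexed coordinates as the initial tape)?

4

p0 | __[0]1001   read 0 → write _, move L, go to p2
p2 | _[_]_1001   read _ → write _, move L, go to p1
p1 | [_]__1001   read _ → write 0, move R, go to p0
p0 | 0[_]_1001   read _ → write _, move R, go to p1
p1 | 0_[_]1001   read _ → write 0, move R, go to p0
p0 | 0_0[1]001   read 1 → write 1, move R, go to p2
p2 | 0_01[0]01   read 0 → write 1, move L, go to p0
p0 | 0_0[1]101   read 1 → write 1, move R, go to p2
p2 | 0_01[1]01   read 1 → write 0, move R, go to p0
p0 | 0_010[0]1   read 0 → write _, move L, go to p2
p2 | 0_01[0]_1   read 0 → write 1, move L, go to p0
p0 | 0_0[1]1_1   read 1 → write 1, move R, go to p2
p2 | 0_01[1]_1   read 1 → write 0, move R, go to p0
p0 | 0_010[_]1   read _ → write _, move R, go to p1
p1 | 0_010_[1]
At halt the head is at cell 4.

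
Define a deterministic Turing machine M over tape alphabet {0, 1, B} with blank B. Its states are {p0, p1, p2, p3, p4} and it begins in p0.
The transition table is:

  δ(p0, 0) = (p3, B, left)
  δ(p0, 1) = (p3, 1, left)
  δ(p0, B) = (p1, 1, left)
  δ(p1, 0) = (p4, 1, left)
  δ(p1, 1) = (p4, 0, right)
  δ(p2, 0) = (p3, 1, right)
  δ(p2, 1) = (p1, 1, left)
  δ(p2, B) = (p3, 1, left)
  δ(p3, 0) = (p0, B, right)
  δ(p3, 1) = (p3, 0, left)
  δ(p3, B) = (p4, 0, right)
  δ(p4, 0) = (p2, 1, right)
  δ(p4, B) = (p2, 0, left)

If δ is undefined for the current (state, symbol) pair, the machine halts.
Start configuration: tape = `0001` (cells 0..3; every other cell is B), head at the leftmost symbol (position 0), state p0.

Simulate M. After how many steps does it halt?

17

state=p0 head=0 tape=B[0]001   (p0,0)→(p3,B,left)
state=p3 head=-1 tape=[B]B001   (p3,B)→(p4,0,right)
state=p4 head=0 tape=0[B]001   (p4,B)→(p2,0,left)
state=p2 head=-1 tape=[0]0001   (p2,0)→(p3,1,right)
state=p3 head=0 tape=1[0]001   (p3,0)→(p0,B,right)
state=p0 head=1 tape=1B[0]01   (p0,0)→(p3,B,left)
state=p3 head=0 tape=1[B]B01   (p3,B)→(p4,0,right)
state=p4 head=1 tape=10[B]01   (p4,B)→(p2,0,left)
state=p2 head=0 tape=1[0]001   (p2,0)→(p3,1,right)
state=p3 head=1 tape=11[0]01   (p3,0)→(p0,B,right)
state=p0 head=2 tape=11B[0]1   (p0,0)→(p3,B,left)
state=p3 head=1 tape=11[B]B1   (p3,B)→(p4,0,right)
state=p4 head=2 tape=110[B]1   (p4,B)→(p2,0,left)
state=p2 head=1 tape=11[0]01   (p2,0)→(p3,1,right)
state=p3 head=2 tape=111[0]1   (p3,0)→(p0,B,right)
state=p0 head=3 tape=111B[1]   (p0,1)→(p3,1,left)
state=p3 head=2 tape=111[B]1   (p3,B)→(p4,0,right)
state=p4 head=3 tape=1110[1]
M halts after 17 transitions.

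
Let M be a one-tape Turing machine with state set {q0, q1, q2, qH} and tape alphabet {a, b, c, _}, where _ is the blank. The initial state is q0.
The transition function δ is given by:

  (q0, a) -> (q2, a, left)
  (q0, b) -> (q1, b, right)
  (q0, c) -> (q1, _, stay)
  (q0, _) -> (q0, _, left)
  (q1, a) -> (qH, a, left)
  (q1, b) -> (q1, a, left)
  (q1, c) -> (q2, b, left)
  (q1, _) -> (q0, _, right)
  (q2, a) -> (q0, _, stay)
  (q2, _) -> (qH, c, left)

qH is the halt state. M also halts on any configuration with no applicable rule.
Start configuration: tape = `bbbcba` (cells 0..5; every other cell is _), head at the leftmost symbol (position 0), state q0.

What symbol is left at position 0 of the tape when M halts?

state=q0 head=0 tape=__[b]bbcba   (q0,b)→(q1,b,right)
state=q1 head=1 tape=__b[b]bcba   (q1,b)→(q1,a,left)
state=q1 head=0 tape=__[b]abcba   (q1,b)→(q1,a,left)
state=q1 head=-1 tape=_[_]aabcba   (q1,_)→(q0,_,right)
state=q0 head=0 tape=__[a]abcba   (q0,a)→(q2,a,left)
state=q2 head=-1 tape=_[_]aabcba   (q2,_)→(qH,c,left)
state=qH head=-2 tape=[_]caabcba
Cell 0 holds a when M halts.

a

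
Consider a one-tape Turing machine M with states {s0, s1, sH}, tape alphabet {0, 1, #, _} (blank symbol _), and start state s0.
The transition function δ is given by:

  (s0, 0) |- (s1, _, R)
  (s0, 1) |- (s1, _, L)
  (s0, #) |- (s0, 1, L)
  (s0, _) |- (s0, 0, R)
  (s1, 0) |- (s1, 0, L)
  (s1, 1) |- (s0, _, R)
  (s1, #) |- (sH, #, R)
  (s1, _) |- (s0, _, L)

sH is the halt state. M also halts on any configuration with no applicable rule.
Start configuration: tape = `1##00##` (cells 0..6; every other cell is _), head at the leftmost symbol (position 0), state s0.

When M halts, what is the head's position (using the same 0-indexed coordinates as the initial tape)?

6

state=s0 head=0 tape=__[1]##00##   (s0,1)→(s1,_,L)
state=s1 head=-1 tape=_[_]_##00##   (s1,_)→(s0,_,L)
state=s0 head=-2 tape=[_]__##00##   (s0,_)→(s0,0,R)
state=s0 head=-1 tape=0[_]_##00##   (s0,_)→(s0,0,R)
state=s0 head=0 tape=00[_]##00##   (s0,_)→(s0,0,R)
state=s0 head=1 tape=000[#]#00##   (s0,#)→(s0,1,L)
state=s0 head=0 tape=00[0]1#00##   (s0,0)→(s1,_,R)
state=s1 head=1 tape=00_[1]#00##   (s1,1)→(s0,_,R)
state=s0 head=2 tape=00__[#]00##   (s0,#)→(s0,1,L)
state=s0 head=1 tape=00_[_]100##   (s0,_)→(s0,0,R)
state=s0 head=2 tape=00_0[1]00##   (s0,1)→(s1,_,L)
state=s1 head=1 tape=00_[0]_00##   (s1,0)→(s1,0,L)
state=s1 head=0 tape=00[_]0_00##   (s1,_)→(s0,_,L)
state=s0 head=-1 tape=0[0]_0_00##   (s0,0)→(s1,_,R)
state=s1 head=0 tape=0_[_]0_00##   (s1,_)→(s0,_,L)
state=s0 head=-1 tape=0[_]_0_00##   (s0,_)→(s0,0,R)
state=s0 head=0 tape=00[_]0_00##   (s0,_)→(s0,0,R)
state=s0 head=1 tape=000[0]_00##   (s0,0)→(s1,_,R)
state=s1 head=2 tape=000_[_]00##   (s1,_)→(s0,_,L)
state=s0 head=1 tape=000[_]_00##   (s0,_)→(s0,0,R)
state=s0 head=2 tape=0000[_]00##   (s0,_)→(s0,0,R)
state=s0 head=3 tape=00000[0]0##   (s0,0)→(s1,_,R)
state=s1 head=4 tape=00000_[0]##   (s1,0)→(s1,0,L)
state=s1 head=3 tape=00000[_]0##   (s1,_)→(s0,_,L)
state=s0 head=2 tape=0000[0]_0##   (s0,0)→(s1,_,R)
state=s1 head=3 tape=0000_[_]0##   (s1,_)→(s0,_,L)
state=s0 head=2 tape=0000[_]_0##   (s0,_)→(s0,0,R)
state=s0 head=3 tape=00000[_]0##   (s0,_)→(s0,0,R)
state=s0 head=4 tape=000000[0]##   (s0,0)→(s1,_,R)
state=s1 head=5 tape=000000_[#]#   (s1,#)→(sH,#,R)
state=sH head=6 tape=000000_#[#]
At halt the head is at cell 6.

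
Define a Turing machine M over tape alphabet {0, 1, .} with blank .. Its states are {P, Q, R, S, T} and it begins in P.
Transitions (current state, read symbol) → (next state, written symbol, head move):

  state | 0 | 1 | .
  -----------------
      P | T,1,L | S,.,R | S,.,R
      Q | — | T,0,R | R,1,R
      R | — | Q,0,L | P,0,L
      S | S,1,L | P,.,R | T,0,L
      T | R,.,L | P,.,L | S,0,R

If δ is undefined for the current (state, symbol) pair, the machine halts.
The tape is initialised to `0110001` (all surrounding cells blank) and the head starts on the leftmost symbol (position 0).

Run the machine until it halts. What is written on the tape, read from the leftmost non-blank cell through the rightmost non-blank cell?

P | .[0]110001.   read 0 → write 1, move L, go to T
T | [.]1110001.   read . → write 0, move R, go to S
S | 0[1]110001.   read 1 → write ., move R, go to P
P | 0.[1]10001.   read 1 → write ., move R, go to S
S | 0..[1]0001.   read 1 → write ., move R, go to P
P | 0...[0]001.   read 0 → write 1, move L, go to T
T | 0..[.]1001.   read . → write 0, move R, go to S
S | 0..0[1]001.   read 1 → write ., move R, go to P
P | 0..0.[0]01.   read 0 → write 1, move L, go to T
T | 0..0[.]101.   read . → write 0, move R, go to S
S | 0..00[1]01.   read 1 → write ., move R, go to P
P | 0..00.[0]1.   read 0 → write 1, move L, go to T
T | 0..00[.]11.   read . → write 0, move R, go to S
S | 0..000[1]1.   read 1 → write ., move R, go to P
P | 0..000.[1].   read 1 → write ., move R, go to S
S | 0..000..[.]   read . → write 0, move L, go to T
T | 0..000.[.]0   read . → write 0, move R, go to S
S | 0..000.0[0]   read 0 → write 1, move L, go to S
S | 0..000.[0]1   read 0 → write 1, move L, go to S
S | 0..000[.]11   read . → write 0, move L, go to T
T | 0..00[0]011   read 0 → write ., move L, go to R
R | 0..0[0].011
The non-blank tape span at halt is 0..00.011.

0..00.011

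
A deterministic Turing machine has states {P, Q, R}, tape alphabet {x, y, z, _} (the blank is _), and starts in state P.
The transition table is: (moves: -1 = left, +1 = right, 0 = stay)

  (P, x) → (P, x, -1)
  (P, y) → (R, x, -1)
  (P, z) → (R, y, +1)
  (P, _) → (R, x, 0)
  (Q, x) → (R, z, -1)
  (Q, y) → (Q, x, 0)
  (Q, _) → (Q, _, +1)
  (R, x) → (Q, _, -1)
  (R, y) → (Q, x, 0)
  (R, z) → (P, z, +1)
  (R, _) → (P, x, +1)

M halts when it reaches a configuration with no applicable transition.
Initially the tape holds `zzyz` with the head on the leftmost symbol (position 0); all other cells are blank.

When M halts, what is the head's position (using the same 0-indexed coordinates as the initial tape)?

1

state=P head=0 tape=_[z]zyz   (P,z)→(R,y,+1)
state=R head=1 tape=_y[z]yz   (R,z)→(P,z,+1)
state=P head=2 tape=_yz[y]z   (P,y)→(R,x,-1)
state=R head=1 tape=_y[z]xz   (R,z)→(P,z,+1)
state=P head=2 tape=_yz[x]z   (P,x)→(P,x,-1)
state=P head=1 tape=_y[z]xz   (P,z)→(R,y,+1)
state=R head=2 tape=_yy[x]z   (R,x)→(Q,_,-1)
state=Q head=1 tape=_y[y]_z   (Q,y)→(Q,x,0)
state=Q head=1 tape=_y[x]_z   (Q,x)→(R,z,-1)
state=R head=0 tape=_[y]z_z   (R,y)→(Q,x,0)
state=Q head=0 tape=_[x]z_z   (Q,x)→(R,z,-1)
state=R head=-1 tape=[_]zz_z   (R,_)→(P,x,+1)
state=P head=0 tape=x[z]z_z   (P,z)→(R,y,+1)
state=R head=1 tape=xy[z]_z   (R,z)→(P,z,+1)
state=P head=2 tape=xyz[_]z   (P,_)→(R,x,0)
state=R head=2 tape=xyz[x]z   (R,x)→(Q,_,-1)
state=Q head=1 tape=xy[z]_z
At halt the head is at cell 1.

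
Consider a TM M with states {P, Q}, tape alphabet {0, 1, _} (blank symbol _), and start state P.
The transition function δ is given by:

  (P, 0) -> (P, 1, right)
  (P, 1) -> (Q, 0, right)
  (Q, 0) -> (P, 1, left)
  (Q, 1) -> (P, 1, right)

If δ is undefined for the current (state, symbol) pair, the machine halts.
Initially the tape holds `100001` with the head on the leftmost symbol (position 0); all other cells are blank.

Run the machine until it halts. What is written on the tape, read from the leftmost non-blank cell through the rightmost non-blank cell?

111101

P | [1]00001_   read 1 → write 0, move right, go to Q
Q | 0[0]0001_   read 0 → write 1, move left, go to P
P | [0]10001_   read 0 → write 1, move right, go to P
P | 1[1]0001_   read 1 → write 0, move right, go to Q
Q | 10[0]001_   read 0 → write 1, move left, go to P
P | 1[0]1001_   read 0 → write 1, move right, go to P
P | 11[1]001_   read 1 → write 0, move right, go to Q
Q | 110[0]01_   read 0 → write 1, move left, go to P
P | 11[0]101_   read 0 → write 1, move right, go to P
P | 111[1]01_   read 1 → write 0, move right, go to Q
Q | 1110[0]1_   read 0 → write 1, move left, go to P
P | 111[0]11_   read 0 → write 1, move right, go to P
P | 1111[1]1_   read 1 → write 0, move right, go to Q
Q | 11110[1]_   read 1 → write 1, move right, go to P
P | 111101[_]
The non-blank tape span at halt is 111101.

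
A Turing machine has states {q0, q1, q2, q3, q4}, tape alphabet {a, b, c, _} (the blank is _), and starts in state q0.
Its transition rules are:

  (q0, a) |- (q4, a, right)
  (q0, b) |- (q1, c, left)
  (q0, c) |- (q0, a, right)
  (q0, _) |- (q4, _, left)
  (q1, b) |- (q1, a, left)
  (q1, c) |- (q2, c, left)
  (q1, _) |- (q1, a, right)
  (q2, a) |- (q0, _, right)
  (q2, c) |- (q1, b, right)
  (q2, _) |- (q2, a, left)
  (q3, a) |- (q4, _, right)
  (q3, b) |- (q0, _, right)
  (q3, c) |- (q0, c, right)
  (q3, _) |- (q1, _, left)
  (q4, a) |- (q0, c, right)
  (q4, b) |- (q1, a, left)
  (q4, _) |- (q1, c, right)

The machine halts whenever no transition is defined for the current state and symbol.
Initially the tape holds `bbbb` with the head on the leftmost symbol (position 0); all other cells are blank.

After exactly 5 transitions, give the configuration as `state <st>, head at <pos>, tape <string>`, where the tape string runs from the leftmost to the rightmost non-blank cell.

state q0, head at 1, tape abbb

q0 | _[b]bbb   read b → write c, move left, go to q1
q1 | [_]cbbb   read _ → write a, move right, go to q1
q1 | a[c]bbb   read c → write c, move left, go to q2
q2 | [a]cbbb   read a → write _, move right, go to q0
q0 | _[c]bbb   read c → write a, move right, go to q0
q0 | _a[b]bb
After 5 steps: state q0, head at 1, tape abbb.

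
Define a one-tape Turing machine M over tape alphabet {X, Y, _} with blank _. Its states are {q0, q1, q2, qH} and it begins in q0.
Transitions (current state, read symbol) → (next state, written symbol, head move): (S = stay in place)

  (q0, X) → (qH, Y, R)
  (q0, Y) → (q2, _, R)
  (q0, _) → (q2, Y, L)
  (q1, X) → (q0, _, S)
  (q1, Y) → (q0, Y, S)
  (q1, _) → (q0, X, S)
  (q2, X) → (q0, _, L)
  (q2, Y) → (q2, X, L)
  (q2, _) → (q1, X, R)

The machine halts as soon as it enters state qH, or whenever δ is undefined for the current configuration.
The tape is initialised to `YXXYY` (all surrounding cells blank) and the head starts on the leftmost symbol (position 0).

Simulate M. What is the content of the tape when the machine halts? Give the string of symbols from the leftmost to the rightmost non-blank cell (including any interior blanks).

state=q0 head=0 tape=___[Y]XXYY   (q0,Y)→(q2,_,R)
state=q2 head=1 tape=____[X]XYY   (q2,X)→(q0,_,L)
state=q0 head=0 tape=___[_]_XYY   (q0,_)→(q2,Y,L)
state=q2 head=-1 tape=__[_]Y_XYY   (q2,_)→(q1,X,R)
state=q1 head=0 tape=__X[Y]_XYY   (q1,Y)→(q0,Y,S)
state=q0 head=0 tape=__X[Y]_XYY   (q0,Y)→(q2,_,R)
state=q2 head=1 tape=__X_[_]XYY   (q2,_)→(q1,X,R)
state=q1 head=2 tape=__X_X[X]YY   (q1,X)→(q0,_,S)
state=q0 head=2 tape=__X_X[_]YY   (q0,_)→(q2,Y,L)
state=q2 head=1 tape=__X_[X]YYY   (q2,X)→(q0,_,L)
state=q0 head=0 tape=__X[_]_YYY   (q0,_)→(q2,Y,L)
state=q2 head=-1 tape=__[X]Y_YYY   (q2,X)→(q0,_,L)
state=q0 head=-2 tape=_[_]_Y_YYY   (q0,_)→(q2,Y,L)
state=q2 head=-3 tape=[_]Y_Y_YYY   (q2,_)→(q1,X,R)
state=q1 head=-2 tape=X[Y]_Y_YYY   (q1,Y)→(q0,Y,S)
state=q0 head=-2 tape=X[Y]_Y_YYY   (q0,Y)→(q2,_,R)
state=q2 head=-1 tape=X_[_]Y_YYY   (q2,_)→(q1,X,R)
state=q1 head=0 tape=X_X[Y]_YYY   (q1,Y)→(q0,Y,S)
state=q0 head=0 tape=X_X[Y]_YYY   (q0,Y)→(q2,_,R)
state=q2 head=1 tape=X_X_[_]YYY   (q2,_)→(q1,X,R)
state=q1 head=2 tape=X_X_X[Y]YY   (q1,Y)→(q0,Y,S)
state=q0 head=2 tape=X_X_X[Y]YY   (q0,Y)→(q2,_,R)
state=q2 head=3 tape=X_X_X_[Y]Y   (q2,Y)→(q2,X,L)
state=q2 head=2 tape=X_X_X[_]XY   (q2,_)→(q1,X,R)
state=q1 head=3 tape=X_X_XX[X]Y   (q1,X)→(q0,_,S)
state=q0 head=3 tape=X_X_XX[_]Y   (q0,_)→(q2,Y,L)
state=q2 head=2 tape=X_X_X[X]YY   (q2,X)→(q0,_,L)
state=q0 head=1 tape=X_X_[X]_YY   (q0,X)→(qH,Y,R)
state=qH head=2 tape=X_X_Y[_]YY
The non-blank tape span at halt is X_X_Y_YY.

X_X_Y_YY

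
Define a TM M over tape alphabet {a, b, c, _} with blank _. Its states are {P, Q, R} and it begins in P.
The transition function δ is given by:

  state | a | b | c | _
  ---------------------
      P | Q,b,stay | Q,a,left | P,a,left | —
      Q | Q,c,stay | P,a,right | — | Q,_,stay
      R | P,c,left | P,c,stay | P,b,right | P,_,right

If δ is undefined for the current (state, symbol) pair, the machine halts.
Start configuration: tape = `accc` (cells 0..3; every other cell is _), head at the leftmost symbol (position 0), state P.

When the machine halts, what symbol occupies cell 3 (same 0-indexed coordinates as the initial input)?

a

state=P head=0 tape=[a]ccc_   (P,a)→(Q,b,stay)
state=Q head=0 tape=[b]ccc_   (Q,b)→(P,a,right)
state=P head=1 tape=a[c]cc_   (P,c)→(P,a,left)
state=P head=0 tape=[a]acc_   (P,a)→(Q,b,stay)
state=Q head=0 tape=[b]acc_   (Q,b)→(P,a,right)
state=P head=1 tape=a[a]cc_   (P,a)→(Q,b,stay)
state=Q head=1 tape=a[b]cc_   (Q,b)→(P,a,right)
state=P head=2 tape=aa[c]c_   (P,c)→(P,a,left)
state=P head=1 tape=a[a]ac_   (P,a)→(Q,b,stay)
state=Q head=1 tape=a[b]ac_   (Q,b)→(P,a,right)
state=P head=2 tape=aa[a]c_   (P,a)→(Q,b,stay)
state=Q head=2 tape=aa[b]c_   (Q,b)→(P,a,right)
state=P head=3 tape=aaa[c]_   (P,c)→(P,a,left)
state=P head=2 tape=aa[a]a_   (P,a)→(Q,b,stay)
state=Q head=2 tape=aa[b]a_   (Q,b)→(P,a,right)
state=P head=3 tape=aaa[a]_   (P,a)→(Q,b,stay)
state=Q head=3 tape=aaa[b]_   (Q,b)→(P,a,right)
state=P head=4 tape=aaaa[_]
Cell 3 holds a when M halts.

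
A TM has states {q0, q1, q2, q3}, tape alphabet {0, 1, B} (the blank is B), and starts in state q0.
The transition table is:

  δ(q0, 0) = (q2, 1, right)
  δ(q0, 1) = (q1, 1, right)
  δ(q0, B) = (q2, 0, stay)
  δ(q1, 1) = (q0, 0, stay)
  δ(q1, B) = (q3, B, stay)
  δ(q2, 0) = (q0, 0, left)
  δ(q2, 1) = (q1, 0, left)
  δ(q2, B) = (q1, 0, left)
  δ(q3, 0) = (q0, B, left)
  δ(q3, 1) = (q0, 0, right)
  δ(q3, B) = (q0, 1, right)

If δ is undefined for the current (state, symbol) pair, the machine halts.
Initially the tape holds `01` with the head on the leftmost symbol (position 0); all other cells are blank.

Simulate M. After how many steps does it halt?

q0 | [0]1   read 0 → write 1, move right, go to q2
q2 | 1[1]   read 1 → write 0, move left, go to q1
q1 | [1]0   read 1 → write 0, move stay, go to q0
q0 | [0]0   read 0 → write 1, move right, go to q2
q2 | 1[0]   read 0 → write 0, move left, go to q0
q0 | [1]0   read 1 → write 1, move right, go to q1
q1 | 1[0]
M halts after 6 transitions.

6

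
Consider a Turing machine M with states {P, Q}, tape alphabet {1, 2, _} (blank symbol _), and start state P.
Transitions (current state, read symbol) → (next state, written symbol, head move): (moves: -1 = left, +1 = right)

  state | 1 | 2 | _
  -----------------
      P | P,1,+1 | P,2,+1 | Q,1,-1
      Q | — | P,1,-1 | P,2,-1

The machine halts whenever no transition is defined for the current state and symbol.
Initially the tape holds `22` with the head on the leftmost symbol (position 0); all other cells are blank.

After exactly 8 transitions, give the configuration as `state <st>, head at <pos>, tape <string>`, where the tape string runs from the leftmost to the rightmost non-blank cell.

state Q, head at 2, tape 2111

P | [2]2__   read 2 → write 2, move +1, go to P
P | 2[2]__   read 2 → write 2, move +1, go to P
P | 22[_]_   read _ → write 1, move -1, go to Q
Q | 2[2]1_   read 2 → write 1, move -1, go to P
P | [2]11_   read 2 → write 2, move +1, go to P
P | 2[1]1_   read 1 → write 1, move +1, go to P
P | 21[1]_   read 1 → write 1, move +1, go to P
P | 211[_]   read _ → write 1, move -1, go to Q
Q | 21[1]1
After 8 steps: state Q, head at 2, tape 2111.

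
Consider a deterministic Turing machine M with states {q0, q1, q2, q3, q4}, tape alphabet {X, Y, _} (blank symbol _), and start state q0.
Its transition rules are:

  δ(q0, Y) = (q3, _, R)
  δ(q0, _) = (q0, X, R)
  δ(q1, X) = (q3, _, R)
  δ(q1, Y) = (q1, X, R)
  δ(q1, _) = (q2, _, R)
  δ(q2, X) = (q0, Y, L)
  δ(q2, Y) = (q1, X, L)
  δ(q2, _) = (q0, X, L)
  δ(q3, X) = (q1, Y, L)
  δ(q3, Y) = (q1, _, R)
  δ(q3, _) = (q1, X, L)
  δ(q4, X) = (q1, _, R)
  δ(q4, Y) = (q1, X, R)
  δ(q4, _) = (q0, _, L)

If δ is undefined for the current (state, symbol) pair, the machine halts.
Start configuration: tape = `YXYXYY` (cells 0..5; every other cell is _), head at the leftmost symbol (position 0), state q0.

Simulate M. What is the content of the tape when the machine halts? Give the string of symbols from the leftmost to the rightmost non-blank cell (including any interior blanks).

X____XXX

q0 | [Y]XYXYY__   read Y → write _, move R, go to q3
q3 | _[X]YXYY__   read X → write Y, move L, go to q1
q1 | [_]YYXYY__   read _ → write _, move R, go to q2
q2 | _[Y]YXYY__   read Y → write X, move L, go to q1
q1 | [_]XYXYY__   read _ → write _, move R, go to q2
q2 | _[X]YXYY__   read X → write Y, move L, go to q0
q0 | [_]YYXYY__   read _ → write X, move R, go to q0
q0 | X[Y]YXYY__   read Y → write _, move R, go to q3
q3 | X_[Y]XYY__   read Y → write _, move R, go to q1
q1 | X__[X]YY__   read X → write _, move R, go to q3
q3 | X___[Y]Y__   read Y → write _, move R, go to q1
q1 | X____[Y]__   read Y → write X, move R, go to q1
q1 | X____X[_]_   read _ → write _, move R, go to q2
q2 | X____X_[_]   read _ → write X, move L, go to q0
q0 | X____X[_]X   read _ → write X, move R, go to q0
q0 | X____XX[X]
The non-blank tape span at halt is X____XXX.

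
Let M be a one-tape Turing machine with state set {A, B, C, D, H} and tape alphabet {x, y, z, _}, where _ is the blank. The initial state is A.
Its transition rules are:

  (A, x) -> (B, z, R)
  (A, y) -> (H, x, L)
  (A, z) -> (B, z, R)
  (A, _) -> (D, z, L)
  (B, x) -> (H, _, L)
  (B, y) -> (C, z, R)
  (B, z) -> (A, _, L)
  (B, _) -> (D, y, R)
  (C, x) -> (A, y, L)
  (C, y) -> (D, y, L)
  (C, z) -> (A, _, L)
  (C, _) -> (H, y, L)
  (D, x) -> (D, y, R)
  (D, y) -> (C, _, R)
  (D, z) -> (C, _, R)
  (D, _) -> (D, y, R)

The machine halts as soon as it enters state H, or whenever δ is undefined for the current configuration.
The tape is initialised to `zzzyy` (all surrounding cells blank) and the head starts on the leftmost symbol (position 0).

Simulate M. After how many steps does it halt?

state=A head=0 tape=[z]zzyy_   (A,z)→(B,z,R)
state=B head=1 tape=z[z]zyy_   (B,z)→(A,_,L)
state=A head=0 tape=[z]_zyy_   (A,z)→(B,z,R)
state=B head=1 tape=z[_]zyy_   (B,_)→(D,y,R)
state=D head=2 tape=zy[z]yy_   (D,z)→(C,_,R)
state=C head=3 tape=zy_[y]y_   (C,y)→(D,y,L)
state=D head=2 tape=zy[_]yy_   (D,_)→(D,y,R)
state=D head=3 tape=zyy[y]y_   (D,y)→(C,_,R)
state=C head=4 tape=zyy_[y]_   (C,y)→(D,y,L)
state=D head=3 tape=zyy[_]y_   (D,_)→(D,y,R)
state=D head=4 tape=zyyy[y]_   (D,y)→(C,_,R)
state=C head=5 tape=zyyy_[_]   (C,_)→(H,y,L)
state=H head=4 tape=zyyy[_]y
M halts after 12 transitions.

12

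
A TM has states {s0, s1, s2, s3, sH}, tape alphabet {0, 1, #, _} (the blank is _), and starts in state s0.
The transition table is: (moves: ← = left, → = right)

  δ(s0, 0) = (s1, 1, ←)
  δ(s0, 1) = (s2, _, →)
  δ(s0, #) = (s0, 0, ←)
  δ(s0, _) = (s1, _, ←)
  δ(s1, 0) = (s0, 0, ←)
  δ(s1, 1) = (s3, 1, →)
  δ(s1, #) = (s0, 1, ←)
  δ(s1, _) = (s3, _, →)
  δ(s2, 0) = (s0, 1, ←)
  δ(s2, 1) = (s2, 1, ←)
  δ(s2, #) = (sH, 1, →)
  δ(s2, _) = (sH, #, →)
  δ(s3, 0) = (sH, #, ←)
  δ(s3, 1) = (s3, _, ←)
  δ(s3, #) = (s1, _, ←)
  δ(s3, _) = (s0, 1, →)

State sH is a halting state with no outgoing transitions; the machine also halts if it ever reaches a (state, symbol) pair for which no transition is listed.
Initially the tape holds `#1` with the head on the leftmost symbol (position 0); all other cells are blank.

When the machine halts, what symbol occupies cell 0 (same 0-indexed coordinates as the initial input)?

1

state=s0 head=0 tape=__[#]1__   (s0,#)→(s0,0,←)
state=s0 head=-1 tape=_[_]01__   (s0,_)→(s1,_,←)
state=s1 head=-2 tape=[_]_01__   (s1,_)→(s3,_,→)
state=s3 head=-1 tape=_[_]01__   (s3,_)→(s0,1,→)
state=s0 head=0 tape=_1[0]1__   (s0,0)→(s1,1,←)
state=s1 head=-1 tape=_[1]11__   (s1,1)→(s3,1,→)
state=s3 head=0 tape=_1[1]1__   (s3,1)→(s3,_,←)
state=s3 head=-1 tape=_[1]_1__   (s3,1)→(s3,_,←)
state=s3 head=-2 tape=[_]__1__   (s3,_)→(s0,1,→)
state=s0 head=-1 tape=1[_]_1__   (s0,_)→(s1,_,←)
state=s1 head=-2 tape=[1]__1__   (s1,1)→(s3,1,→)
state=s3 head=-1 tape=1[_]_1__   (s3,_)→(s0,1,→)
state=s0 head=0 tape=11[_]1__   (s0,_)→(s1,_,←)
state=s1 head=-1 tape=1[1]_1__   (s1,1)→(s3,1,→)
state=s3 head=0 tape=11[_]1__   (s3,_)→(s0,1,→)
state=s0 head=1 tape=111[1]__   (s0,1)→(s2,_,→)
state=s2 head=2 tape=111_[_]_   (s2,_)→(sH,#,→)
state=sH head=3 tape=111_#[_]
Cell 0 holds 1 when M halts.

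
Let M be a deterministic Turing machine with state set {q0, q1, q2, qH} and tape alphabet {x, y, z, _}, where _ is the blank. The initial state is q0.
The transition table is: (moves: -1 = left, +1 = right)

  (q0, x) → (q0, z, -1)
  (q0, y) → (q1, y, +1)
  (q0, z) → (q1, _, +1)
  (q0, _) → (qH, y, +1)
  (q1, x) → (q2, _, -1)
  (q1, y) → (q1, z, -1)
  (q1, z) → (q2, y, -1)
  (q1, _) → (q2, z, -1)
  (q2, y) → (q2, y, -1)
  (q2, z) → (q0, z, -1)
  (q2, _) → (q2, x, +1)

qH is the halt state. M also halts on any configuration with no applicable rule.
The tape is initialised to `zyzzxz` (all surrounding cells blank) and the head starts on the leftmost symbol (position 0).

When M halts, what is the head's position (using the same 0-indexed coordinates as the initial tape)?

state=q0 head=0 tape=__[z]yzzxz   (q0,z)→(q1,_,+1)
state=q1 head=1 tape=___[y]zzxz   (q1,y)→(q1,z,-1)
state=q1 head=0 tape=__[_]zzzxz   (q1,_)→(q2,z,-1)
state=q2 head=-1 tape=_[_]zzzzxz   (q2,_)→(q2,x,+1)
state=q2 head=0 tape=_x[z]zzzxz   (q2,z)→(q0,z,-1)
state=q0 head=-1 tape=_[x]zzzzxz   (q0,x)→(q0,z,-1)
state=q0 head=-2 tape=[_]zzzzzxz   (q0,_)→(qH,y,+1)
state=qH head=-1 tape=y[z]zzzzxz
At halt the head is at cell -1.

-1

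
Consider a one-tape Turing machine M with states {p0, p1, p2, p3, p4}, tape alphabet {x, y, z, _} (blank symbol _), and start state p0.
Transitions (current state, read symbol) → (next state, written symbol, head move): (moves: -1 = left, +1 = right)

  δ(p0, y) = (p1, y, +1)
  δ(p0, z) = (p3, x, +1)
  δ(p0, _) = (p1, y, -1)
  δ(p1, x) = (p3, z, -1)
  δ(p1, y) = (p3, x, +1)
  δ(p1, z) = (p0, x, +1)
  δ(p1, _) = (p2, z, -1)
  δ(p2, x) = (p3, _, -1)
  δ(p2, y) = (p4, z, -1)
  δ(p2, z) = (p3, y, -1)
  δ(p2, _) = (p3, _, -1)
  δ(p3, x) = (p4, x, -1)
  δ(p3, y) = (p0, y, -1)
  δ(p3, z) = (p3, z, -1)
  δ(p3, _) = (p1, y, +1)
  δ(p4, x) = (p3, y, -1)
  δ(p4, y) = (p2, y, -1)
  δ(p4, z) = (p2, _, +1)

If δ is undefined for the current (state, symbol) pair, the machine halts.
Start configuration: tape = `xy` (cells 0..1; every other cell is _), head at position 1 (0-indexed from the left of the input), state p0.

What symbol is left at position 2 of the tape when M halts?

z

p0 | ____x[y]_   read y → write y, move +1, go to p1
p1 | ____xy[_]   read _ → write z, move -1, go to p2
p2 | ____x[y]z   read y → write z, move -1, go to p4
p4 | ____[x]zz   read x → write y, move -1, go to p3
p3 | ___[_]yzz   read _ → write y, move +1, go to p1
p1 | ___y[y]zz   read y → write x, move +1, go to p3
p3 | ___yx[z]z   read z → write z, move -1, go to p3
p3 | ___y[x]zz   read x → write x, move -1, go to p4
p4 | ___[y]xzz   read y → write y, move -1, go to p2
p2 | __[_]yxzz   read _ → write _, move -1, go to p3
p3 | _[_]_yxzz   read _ → write y, move +1, go to p1
p1 | _y[_]yxzz   read _ → write z, move -1, go to p2
p2 | _[y]zyxzz   read y → write z, move -1, go to p4
p4 | [_]zzyxzz
Cell 2 holds z when M halts.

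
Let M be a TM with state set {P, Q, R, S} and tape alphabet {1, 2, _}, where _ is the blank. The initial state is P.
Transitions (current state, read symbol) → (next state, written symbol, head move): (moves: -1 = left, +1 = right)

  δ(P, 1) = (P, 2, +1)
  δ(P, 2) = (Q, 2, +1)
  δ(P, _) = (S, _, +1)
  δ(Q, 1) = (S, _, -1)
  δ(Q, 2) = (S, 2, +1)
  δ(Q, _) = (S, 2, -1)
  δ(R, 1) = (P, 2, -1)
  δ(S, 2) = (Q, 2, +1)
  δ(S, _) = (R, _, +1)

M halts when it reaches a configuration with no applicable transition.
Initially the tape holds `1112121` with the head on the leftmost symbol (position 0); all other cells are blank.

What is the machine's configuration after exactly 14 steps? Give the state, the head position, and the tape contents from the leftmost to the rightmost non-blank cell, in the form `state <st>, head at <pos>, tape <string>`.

state Q, head at 6, tape 2222222

P | [1]112121   read 1 → write 2, move +1, go to P
P | 2[1]12121   read 1 → write 2, move +1, go to P
P | 22[1]2121   read 1 → write 2, move +1, go to P
P | 222[2]121   read 2 → write 2, move +1, go to Q
Q | 2222[1]21   read 1 → write _, move -1, go to S
S | 222[2]_21   read 2 → write 2, move +1, go to Q
Q | 2222[_]21   read _ → write 2, move -1, go to S
S | 222[2]221   read 2 → write 2, move +1, go to Q
Q | 2222[2]21   read 2 → write 2, move +1, go to S
S | 22222[2]1   read 2 → write 2, move +1, go to Q
Q | 222222[1]   read 1 → write _, move -1, go to S
S | 22222[2]_   read 2 → write 2, move +1, go to Q
Q | 222222[_]   read _ → write 2, move -1, go to S
S | 22222[2]2   read 2 → write 2, move +1, go to Q
Q | 222222[2]
After 14 steps: state Q, head at 6, tape 2222222.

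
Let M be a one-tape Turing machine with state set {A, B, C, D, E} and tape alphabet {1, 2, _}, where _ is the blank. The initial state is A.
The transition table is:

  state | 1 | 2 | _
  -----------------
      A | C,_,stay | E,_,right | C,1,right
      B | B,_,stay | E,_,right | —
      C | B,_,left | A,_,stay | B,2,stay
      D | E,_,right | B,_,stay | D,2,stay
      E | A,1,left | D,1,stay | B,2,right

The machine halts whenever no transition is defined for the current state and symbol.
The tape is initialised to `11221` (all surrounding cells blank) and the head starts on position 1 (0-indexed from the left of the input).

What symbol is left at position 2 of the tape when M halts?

_

state=A head=1 tape=1[1]221   (A,1)→(C,_,stay)
state=C head=1 tape=1[_]221   (C,_)→(B,2,stay)
state=B head=1 tape=1[2]221   (B,2)→(E,_,right)
state=E head=2 tape=1_[2]21   (E,2)→(D,1,stay)
state=D head=2 tape=1_[1]21   (D,1)→(E,_,right)
state=E head=3 tape=1__[2]1   (E,2)→(D,1,stay)
state=D head=3 tape=1__[1]1   (D,1)→(E,_,right)
state=E head=4 tape=1___[1]   (E,1)→(A,1,left)
state=A head=3 tape=1__[_]1   (A,_)→(C,1,right)
state=C head=4 tape=1__1[1]   (C,1)→(B,_,left)
state=B head=3 tape=1__[1]_   (B,1)→(B,_,stay)
state=B head=3 tape=1__[_]_
Cell 2 holds _ when M halts.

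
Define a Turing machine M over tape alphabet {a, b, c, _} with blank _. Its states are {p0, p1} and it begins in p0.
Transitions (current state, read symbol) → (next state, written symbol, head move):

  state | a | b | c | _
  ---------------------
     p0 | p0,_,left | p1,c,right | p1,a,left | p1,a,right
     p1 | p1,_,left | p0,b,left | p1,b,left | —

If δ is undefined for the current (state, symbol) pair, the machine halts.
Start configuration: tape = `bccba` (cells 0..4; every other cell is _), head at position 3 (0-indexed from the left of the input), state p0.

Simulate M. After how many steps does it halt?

10

p0 | __bcc[b]a   read b → write c, move right, go to p1
p1 | __bccc[a]   read a → write _, move left, go to p1
p1 | __bcc[c]_   read c → write b, move left, go to p1
p1 | __bc[c]b_   read c → write b, move left, go to p1
p1 | __b[c]bb_   read c → write b, move left, go to p1
p1 | __[b]bbb_   read b → write b, move left, go to p0
p0 | _[_]bbbb_   read _ → write a, move right, go to p1
p1 | _a[b]bbb_   read b → write b, move left, go to p0
p0 | _[a]bbbb_   read a → write _, move left, go to p0
p0 | [_]_bbbb_   read _ → write a, move right, go to p1
p1 | a[_]bbbb_
M halts after 10 transitions.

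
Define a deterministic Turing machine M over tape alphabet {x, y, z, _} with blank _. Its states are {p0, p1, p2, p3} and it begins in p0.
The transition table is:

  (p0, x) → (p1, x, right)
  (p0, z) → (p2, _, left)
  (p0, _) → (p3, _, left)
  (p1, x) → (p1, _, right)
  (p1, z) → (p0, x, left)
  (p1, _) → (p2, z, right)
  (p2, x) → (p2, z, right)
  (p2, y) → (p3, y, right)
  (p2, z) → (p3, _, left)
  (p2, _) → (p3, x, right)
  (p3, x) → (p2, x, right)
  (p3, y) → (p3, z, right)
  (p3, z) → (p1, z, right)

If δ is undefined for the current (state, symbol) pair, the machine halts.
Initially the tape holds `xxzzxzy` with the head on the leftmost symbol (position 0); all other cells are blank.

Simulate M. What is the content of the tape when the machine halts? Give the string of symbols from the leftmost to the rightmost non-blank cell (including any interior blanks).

p0 | [x]xzzxzy_   read x → write x, move right, go to p1
p1 | x[x]zzxzy_   read x → write _, move right, go to p1
p1 | x_[z]zxzy_   read z → write x, move left, go to p0
p0 | x[_]xzxzy_   read _ → write _, move left, go to p3
p3 | [x]_xzxzy_   read x → write x, move right, go to p2
p2 | x[_]xzxzy_   read _ → write x, move right, go to p3
p3 | xx[x]zxzy_   read x → write x, move right, go to p2
p2 | xxx[z]xzy_   read z → write _, move left, go to p3
p3 | xx[x]_xzy_   read x → write x, move right, go to p2
p2 | xxx[_]xzy_   read _ → write x, move right, go to p3
p3 | xxxx[x]zy_   read x → write x, move right, go to p2
p2 | xxxxx[z]y_   read z → write _, move left, go to p3
p3 | xxxx[x]_y_   read x → write x, move right, go to p2
p2 | xxxxx[_]y_   read _ → write x, move right, go to p3
p3 | xxxxxx[y]_   read y → write z, move right, go to p3
p3 | xxxxxxz[_]
The non-blank tape span at halt is xxxxxxz.

xxxxxxz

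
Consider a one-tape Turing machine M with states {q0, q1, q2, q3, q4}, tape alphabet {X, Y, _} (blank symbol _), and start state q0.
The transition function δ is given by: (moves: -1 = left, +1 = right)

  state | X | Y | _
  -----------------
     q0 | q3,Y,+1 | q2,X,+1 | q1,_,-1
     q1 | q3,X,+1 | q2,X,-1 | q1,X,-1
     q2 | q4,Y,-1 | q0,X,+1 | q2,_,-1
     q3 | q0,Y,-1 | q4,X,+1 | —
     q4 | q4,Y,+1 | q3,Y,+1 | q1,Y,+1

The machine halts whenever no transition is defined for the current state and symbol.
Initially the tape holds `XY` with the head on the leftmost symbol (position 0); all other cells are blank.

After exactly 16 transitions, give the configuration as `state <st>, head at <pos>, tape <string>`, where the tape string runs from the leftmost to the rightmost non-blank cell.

state=q0 head=0 tape=[X]Y____   (q0,X)→(q3,Y,+1)
state=q3 head=1 tape=Y[Y]____   (q3,Y)→(q4,X,+1)
state=q4 head=2 tape=YX[_]___   (q4,_)→(q1,Y,+1)
state=q1 head=3 tape=YXY[_]__   (q1,_)→(q1,X,-1)
state=q1 head=2 tape=YX[Y]X__   (q1,Y)→(q2,X,-1)
state=q2 head=1 tape=Y[X]XX__   (q2,X)→(q4,Y,-1)
state=q4 head=0 tape=[Y]YXX__   (q4,Y)→(q3,Y,+1)
state=q3 head=1 tape=Y[Y]XX__   (q3,Y)→(q4,X,+1)
state=q4 head=2 tape=YX[X]X__   (q4,X)→(q4,Y,+1)
state=q4 head=3 tape=YXY[X]__   (q4,X)→(q4,Y,+1)
state=q4 head=4 tape=YXYY[_]_   (q4,_)→(q1,Y,+1)
state=q1 head=5 tape=YXYYY[_]   (q1,_)→(q1,X,-1)
state=q1 head=4 tape=YXYY[Y]X   (q1,Y)→(q2,X,-1)
state=q2 head=3 tape=YXY[Y]XX   (q2,Y)→(q0,X,+1)
state=q0 head=4 tape=YXYX[X]X   (q0,X)→(q3,Y,+1)
state=q3 head=5 tape=YXYXY[X]   (q3,X)→(q0,Y,-1)
state=q0 head=4 tape=YXYX[Y]Y
After 16 steps: state q0, head at 4, tape YXYXYY.

state q0, head at 4, tape YXYXYY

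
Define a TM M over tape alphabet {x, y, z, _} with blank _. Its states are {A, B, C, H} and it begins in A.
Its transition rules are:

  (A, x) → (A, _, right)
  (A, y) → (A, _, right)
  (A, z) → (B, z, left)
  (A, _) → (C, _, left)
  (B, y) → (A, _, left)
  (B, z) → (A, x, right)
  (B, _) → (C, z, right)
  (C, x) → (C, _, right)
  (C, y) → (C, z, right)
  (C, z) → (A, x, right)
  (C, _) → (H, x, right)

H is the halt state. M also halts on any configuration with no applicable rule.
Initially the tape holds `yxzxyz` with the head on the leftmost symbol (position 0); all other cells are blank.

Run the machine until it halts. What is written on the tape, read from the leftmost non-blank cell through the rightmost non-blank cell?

zx_z_x

A | [y]xzxyz__   read y → write _, move right, go to A
A | _[x]zxyz__   read x → write _, move right, go to A
A | __[z]xyz__   read z → write z, move left, go to B
B | _[_]zxyz__   read _ → write z, move right, go to C
C | _z[z]xyz__   read z → write x, move right, go to A
A | _zx[x]yz__   read x → write _, move right, go to A
A | _zx_[y]z__   read y → write _, move right, go to A
A | _zx__[z]__   read z → write z, move left, go to B
B | _zx_[_]z__   read _ → write z, move right, go to C
C | _zx_z[z]__   read z → write x, move right, go to A
A | _zx_zx[_]_   read _ → write _, move left, go to C
C | _zx_z[x]__   read x → write _, move right, go to C
C | _zx_z_[_]_   read _ → write x, move right, go to H
H | _zx_z_x[_]
The non-blank tape span at halt is zx_z_x.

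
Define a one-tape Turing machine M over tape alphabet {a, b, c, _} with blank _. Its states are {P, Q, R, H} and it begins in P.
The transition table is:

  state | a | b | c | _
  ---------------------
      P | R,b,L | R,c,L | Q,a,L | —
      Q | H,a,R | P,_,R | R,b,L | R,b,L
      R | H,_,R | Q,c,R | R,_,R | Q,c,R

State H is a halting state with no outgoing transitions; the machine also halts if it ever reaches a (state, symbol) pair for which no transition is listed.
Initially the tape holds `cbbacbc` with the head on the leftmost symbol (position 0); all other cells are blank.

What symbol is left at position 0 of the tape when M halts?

P | __[c]bbacbc   read c → write a, move L, go to Q
Q | _[_]abbacbc   read _ → write b, move L, go to R
R | [_]babbacbc   read _ → write c, move R, go to Q
Q | c[b]abbacbc   read b → write _, move R, go to P
P | c_[a]bbacbc   read a → write b, move L, go to R
R | c[_]bbbacbc   read _ → write c, move R, go to Q
Q | cc[b]bbacbc   read b → write _, move R, go to P
P | cc_[b]bacbc   read b → write c, move L, go to R
R | cc[_]cbacbc   read _ → write c, move R, go to Q
Q | ccc[c]bacbc   read c → write b, move L, go to R
R | cc[c]bbacbc   read c → write _, move R, go to R
R | cc_[b]bacbc   read b → write c, move R, go to Q
Q | cc_c[b]acbc   read b → write _, move R, go to P
P | cc_c_[a]cbc   read a → write b, move L, go to R
R | cc_c[_]bcbc   read _ → write c, move R, go to Q
Q | cc_cc[b]cbc   read b → write _, move R, go to P
P | cc_cc_[c]bc   read c → write a, move L, go to Q
Q | cc_cc[_]abc   read _ → write b, move L, go to R
R | cc_c[c]babc   read c → write _, move R, go to R
R | cc_c_[b]abc   read b → write c, move R, go to Q
Q | cc_c_c[a]bc   read a → write a, move R, go to H
H | cc_c_ca[b]c
Cell 0 holds _ when M halts.

_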